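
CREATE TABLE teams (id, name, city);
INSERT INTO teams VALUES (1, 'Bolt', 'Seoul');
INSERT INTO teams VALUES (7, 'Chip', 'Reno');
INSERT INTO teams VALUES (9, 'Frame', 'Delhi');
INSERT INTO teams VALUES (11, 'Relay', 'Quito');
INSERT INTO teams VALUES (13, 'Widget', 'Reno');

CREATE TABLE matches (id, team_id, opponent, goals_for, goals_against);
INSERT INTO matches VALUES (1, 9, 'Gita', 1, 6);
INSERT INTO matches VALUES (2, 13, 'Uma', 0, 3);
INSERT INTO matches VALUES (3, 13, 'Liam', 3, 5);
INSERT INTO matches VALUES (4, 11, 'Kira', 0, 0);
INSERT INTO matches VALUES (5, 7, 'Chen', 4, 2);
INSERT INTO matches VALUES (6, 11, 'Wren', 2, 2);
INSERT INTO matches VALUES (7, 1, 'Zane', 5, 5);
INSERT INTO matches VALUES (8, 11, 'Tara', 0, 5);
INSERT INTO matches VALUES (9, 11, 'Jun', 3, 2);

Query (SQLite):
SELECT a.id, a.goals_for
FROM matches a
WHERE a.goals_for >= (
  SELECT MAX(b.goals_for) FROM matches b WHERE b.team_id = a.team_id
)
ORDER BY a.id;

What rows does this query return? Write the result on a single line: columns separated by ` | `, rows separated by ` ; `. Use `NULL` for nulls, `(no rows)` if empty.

For each matches row a, compute MAX(goals_for) over rows sharing a.team_id.
Keep row a if a.goals_for >= that per-group MAX.
  team_id=1: MAX(goals_for) = 5
  team_id=7: MAX(goals_for) = 4
  team_id=9: MAX(goals_for) = 1
  team_id=11: MAX(goals_for) = 3
  team_id=13: MAX(goals_for) = 3

1 | 1 ; 3 | 3 ; 5 | 4 ; 7 | 5 ; 9 | 3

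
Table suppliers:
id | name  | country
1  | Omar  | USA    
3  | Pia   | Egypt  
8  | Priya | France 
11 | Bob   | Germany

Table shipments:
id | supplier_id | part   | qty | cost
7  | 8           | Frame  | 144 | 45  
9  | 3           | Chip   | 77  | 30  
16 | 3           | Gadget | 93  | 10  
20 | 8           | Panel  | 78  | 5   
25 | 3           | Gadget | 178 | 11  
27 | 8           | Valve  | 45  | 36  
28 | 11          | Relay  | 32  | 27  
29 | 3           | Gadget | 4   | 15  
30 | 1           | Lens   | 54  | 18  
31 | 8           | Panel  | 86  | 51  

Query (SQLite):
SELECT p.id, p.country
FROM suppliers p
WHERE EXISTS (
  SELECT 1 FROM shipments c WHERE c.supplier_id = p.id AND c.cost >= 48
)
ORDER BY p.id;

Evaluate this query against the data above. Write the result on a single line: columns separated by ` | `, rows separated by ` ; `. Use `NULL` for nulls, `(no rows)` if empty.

8 | France

For each suppliers row, check whether any shipments with matching supplier_id has cost >= 48.
Keep rows where that is true.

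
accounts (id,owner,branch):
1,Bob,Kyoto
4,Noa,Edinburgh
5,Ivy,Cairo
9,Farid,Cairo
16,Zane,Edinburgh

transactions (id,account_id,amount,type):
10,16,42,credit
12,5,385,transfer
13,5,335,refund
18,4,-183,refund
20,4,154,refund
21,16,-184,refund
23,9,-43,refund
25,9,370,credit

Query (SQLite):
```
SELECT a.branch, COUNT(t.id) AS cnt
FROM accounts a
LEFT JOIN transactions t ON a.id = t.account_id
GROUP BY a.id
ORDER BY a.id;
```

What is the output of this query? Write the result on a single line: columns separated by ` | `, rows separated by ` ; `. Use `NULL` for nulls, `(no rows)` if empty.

LEFT JOIN keeps every accounts row; unmatched ones get NULL for transactions columns.
Group by accounts.id and compute COUNT(t.id). COUNT(col) of an all-NULL group is 0.
  1: ids {—} → COUNT(t.id)=0
  4: ids {18, 20} → COUNT(t.id)=2
  5: ids {12, 13} → COUNT(t.id)=2
  9: ids {23, 25} → COUNT(t.id)=2
  16: ids {10, 21} → COUNT(t.id)=2

Kyoto | 0 ; Edinburgh | 2 ; Cairo | 2 ; Cairo | 2 ; Edinburgh | 2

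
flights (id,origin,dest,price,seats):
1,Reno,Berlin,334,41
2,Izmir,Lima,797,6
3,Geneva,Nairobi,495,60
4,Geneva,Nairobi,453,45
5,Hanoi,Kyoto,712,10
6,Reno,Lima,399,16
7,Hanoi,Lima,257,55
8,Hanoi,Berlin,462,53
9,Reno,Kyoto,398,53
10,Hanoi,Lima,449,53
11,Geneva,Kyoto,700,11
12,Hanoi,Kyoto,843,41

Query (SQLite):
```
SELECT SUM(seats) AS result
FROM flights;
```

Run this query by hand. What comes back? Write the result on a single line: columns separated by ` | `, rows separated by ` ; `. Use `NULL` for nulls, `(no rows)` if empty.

444

All seats values: [41, 6, 60, 45, 10, 16, 55, 53, 53, 53, 11, 41].
SUM of non-NULL values = 444.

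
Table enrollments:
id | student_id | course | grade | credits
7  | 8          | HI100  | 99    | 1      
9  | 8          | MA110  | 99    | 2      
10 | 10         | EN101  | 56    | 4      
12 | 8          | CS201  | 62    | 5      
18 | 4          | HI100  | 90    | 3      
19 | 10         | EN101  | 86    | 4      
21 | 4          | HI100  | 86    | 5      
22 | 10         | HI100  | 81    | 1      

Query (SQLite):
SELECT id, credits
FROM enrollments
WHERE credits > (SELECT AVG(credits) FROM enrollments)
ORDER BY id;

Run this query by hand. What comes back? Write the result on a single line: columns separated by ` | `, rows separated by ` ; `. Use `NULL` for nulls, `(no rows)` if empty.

10 | 4 ; 12 | 5 ; 19 | 4 ; 21 | 5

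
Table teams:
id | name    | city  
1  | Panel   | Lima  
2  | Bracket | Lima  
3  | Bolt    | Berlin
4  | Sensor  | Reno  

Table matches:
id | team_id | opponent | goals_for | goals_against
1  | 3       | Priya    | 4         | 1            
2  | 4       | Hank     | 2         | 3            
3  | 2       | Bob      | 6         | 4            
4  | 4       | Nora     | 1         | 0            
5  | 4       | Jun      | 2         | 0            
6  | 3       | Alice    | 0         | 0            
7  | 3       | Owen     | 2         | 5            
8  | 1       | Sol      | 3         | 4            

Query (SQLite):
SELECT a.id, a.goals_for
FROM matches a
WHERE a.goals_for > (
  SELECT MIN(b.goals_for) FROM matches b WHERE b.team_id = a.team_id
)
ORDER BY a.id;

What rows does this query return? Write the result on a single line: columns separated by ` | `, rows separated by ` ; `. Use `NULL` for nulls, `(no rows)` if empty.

For each matches row a, compute MIN(goals_for) over rows sharing a.team_id.
Keep row a if a.goals_for > that per-group MIN.
  team_id=1: MIN(goals_for) = 3
  team_id=2: MIN(goals_for) = 6
  team_id=3: MIN(goals_for) = 0
  team_id=4: MIN(goals_for) = 1

1 | 4 ; 2 | 2 ; 5 | 2 ; 7 | 2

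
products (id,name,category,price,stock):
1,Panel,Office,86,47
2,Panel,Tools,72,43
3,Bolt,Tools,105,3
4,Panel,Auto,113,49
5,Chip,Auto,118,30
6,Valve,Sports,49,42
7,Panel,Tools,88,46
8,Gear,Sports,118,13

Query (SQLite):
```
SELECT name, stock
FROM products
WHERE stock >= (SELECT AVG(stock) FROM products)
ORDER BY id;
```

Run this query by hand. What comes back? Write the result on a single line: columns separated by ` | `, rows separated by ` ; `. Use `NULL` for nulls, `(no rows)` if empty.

Scalar subquery: AVG(stock) over all products rows = 34.125.
Keep rows where stock >= that value.

Panel | 47 ; Panel | 43 ; Panel | 49 ; Valve | 42 ; Panel | 46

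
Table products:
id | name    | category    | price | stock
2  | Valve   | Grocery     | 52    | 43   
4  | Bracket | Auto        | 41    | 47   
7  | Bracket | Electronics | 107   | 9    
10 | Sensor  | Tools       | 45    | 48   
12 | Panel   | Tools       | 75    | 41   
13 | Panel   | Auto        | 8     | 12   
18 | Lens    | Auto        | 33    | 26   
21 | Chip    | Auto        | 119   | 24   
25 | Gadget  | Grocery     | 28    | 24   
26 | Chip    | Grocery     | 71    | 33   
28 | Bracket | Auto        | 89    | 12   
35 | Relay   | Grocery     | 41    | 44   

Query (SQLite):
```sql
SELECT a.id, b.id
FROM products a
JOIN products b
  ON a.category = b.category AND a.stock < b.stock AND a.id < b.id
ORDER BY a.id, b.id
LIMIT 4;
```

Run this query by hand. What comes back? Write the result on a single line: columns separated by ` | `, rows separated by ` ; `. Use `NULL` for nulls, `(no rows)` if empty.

Pairs (a,b) with same category, a.stock < b.stock, a.id < b.id.
category groups: Auto:{4,13,18,21,28} Electronics:{7} Grocery:{2,25,26,35} Tools:{10,12}
Ordered by (a.id, b.id); first 4.

2 | 35 ; 13 | 18 ; 13 | 21 ; 25 | 26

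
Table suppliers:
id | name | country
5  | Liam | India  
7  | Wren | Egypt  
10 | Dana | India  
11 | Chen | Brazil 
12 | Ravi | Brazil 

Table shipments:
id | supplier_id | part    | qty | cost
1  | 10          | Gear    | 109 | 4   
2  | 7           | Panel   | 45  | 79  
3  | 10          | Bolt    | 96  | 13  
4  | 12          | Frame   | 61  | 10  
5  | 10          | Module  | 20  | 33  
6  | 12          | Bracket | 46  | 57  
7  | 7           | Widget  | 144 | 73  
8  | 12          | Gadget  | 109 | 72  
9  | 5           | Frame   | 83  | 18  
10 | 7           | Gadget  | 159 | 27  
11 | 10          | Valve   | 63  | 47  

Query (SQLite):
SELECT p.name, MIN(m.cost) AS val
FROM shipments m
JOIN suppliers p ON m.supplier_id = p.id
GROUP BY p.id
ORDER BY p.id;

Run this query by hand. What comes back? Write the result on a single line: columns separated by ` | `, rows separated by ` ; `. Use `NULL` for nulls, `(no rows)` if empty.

Join each shipments row to its suppliers via supplier_id.
Group joined rows by suppliers.id; compute MIN(m.cost) per group.
  5: ids {9} → MIN(m.cost)=18
  7: ids {2, 7, 10} → MIN(m.cost)=27
  10: ids {1, 3, 5, 11} → MIN(m.cost)=4
  12: ids {4, 6, 8} → MIN(m.cost)=10

Liam | 18 ; Wren | 27 ; Dana | 4 ; Ravi | 10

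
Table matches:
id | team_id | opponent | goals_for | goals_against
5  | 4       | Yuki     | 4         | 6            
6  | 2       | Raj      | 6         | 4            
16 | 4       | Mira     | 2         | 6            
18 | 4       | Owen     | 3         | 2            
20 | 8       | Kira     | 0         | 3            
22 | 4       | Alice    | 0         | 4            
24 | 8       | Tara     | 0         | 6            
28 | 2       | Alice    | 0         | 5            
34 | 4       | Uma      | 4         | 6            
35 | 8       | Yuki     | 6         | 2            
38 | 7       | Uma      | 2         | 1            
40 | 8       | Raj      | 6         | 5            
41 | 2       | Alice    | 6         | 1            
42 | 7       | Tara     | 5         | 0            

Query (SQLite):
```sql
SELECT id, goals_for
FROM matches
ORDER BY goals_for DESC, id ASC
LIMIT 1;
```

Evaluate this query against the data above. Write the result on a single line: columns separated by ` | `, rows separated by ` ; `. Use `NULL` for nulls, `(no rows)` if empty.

Sort by goals_for desc, tiebreak id asc: (6, id=6), (6, id=35), (6, id=40), (6, id=41) …. Take first 1.

6 | 6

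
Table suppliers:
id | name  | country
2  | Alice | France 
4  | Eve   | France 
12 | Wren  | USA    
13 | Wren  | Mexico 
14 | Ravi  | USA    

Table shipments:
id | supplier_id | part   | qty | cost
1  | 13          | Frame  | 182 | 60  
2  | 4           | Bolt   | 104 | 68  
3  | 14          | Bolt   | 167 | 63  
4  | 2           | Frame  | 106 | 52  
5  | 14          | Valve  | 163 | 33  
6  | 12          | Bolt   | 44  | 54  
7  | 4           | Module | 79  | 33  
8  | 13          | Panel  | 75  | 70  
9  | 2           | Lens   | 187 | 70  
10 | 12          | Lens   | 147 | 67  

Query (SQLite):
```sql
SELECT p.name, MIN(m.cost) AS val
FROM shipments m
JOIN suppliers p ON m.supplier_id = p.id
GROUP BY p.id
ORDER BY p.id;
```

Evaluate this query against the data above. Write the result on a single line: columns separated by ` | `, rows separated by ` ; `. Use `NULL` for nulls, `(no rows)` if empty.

Alice | 52 ; Eve | 33 ; Wren | 54 ; Wren | 60 ; Ravi | 33

Join each shipments row to its suppliers via supplier_id.
Group joined rows by suppliers.id; compute MIN(m.cost) per group.
  2: ids {4, 9} → MIN(m.cost)=52
  4: ids {2, 7} → MIN(m.cost)=33
  12: ids {6, 10} → MIN(m.cost)=54
  13: ids {1, 8} → MIN(m.cost)=60
  14: ids {3, 5} → MIN(m.cost)=33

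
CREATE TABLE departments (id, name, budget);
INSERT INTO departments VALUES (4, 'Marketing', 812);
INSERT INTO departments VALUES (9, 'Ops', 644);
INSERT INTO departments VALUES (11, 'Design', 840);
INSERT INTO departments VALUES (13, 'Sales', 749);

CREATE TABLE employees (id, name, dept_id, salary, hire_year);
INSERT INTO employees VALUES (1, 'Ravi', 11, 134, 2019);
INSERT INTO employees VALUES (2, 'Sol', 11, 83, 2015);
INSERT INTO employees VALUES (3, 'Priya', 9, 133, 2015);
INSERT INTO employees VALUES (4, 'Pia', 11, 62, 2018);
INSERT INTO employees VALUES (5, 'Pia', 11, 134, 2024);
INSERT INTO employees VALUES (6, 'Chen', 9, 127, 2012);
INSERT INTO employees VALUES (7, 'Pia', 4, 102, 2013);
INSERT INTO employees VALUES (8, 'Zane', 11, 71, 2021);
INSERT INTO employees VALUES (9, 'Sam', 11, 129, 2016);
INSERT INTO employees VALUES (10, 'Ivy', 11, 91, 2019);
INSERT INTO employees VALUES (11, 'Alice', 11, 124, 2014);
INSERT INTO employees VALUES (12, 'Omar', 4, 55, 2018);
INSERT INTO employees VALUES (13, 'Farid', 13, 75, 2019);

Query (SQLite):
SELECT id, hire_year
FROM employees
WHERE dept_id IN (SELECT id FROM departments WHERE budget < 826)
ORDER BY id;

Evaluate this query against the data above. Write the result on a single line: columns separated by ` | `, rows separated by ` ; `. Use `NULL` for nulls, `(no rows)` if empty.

Inner query: departments.id where budget < 826.
Outer: keep employees rows whose dept_id is in that set.
Inner query → {4, 9, 13}

3 | 2015 ; 6 | 2012 ; 7 | 2013 ; 12 | 2018 ; 13 | 2019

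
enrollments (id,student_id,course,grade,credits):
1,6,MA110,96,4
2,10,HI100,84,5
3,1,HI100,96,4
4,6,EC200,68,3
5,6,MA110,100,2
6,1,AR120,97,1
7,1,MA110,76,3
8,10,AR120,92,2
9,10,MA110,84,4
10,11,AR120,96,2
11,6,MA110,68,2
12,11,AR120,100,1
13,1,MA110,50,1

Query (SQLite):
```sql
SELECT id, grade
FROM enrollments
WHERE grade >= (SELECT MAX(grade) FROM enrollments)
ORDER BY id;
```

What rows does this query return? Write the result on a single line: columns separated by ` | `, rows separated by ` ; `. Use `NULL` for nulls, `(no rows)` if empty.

Scalar subquery: MAX(grade) over all enrollments rows = 100.
Keep rows where grade >= that value.

5 | 100 ; 12 | 100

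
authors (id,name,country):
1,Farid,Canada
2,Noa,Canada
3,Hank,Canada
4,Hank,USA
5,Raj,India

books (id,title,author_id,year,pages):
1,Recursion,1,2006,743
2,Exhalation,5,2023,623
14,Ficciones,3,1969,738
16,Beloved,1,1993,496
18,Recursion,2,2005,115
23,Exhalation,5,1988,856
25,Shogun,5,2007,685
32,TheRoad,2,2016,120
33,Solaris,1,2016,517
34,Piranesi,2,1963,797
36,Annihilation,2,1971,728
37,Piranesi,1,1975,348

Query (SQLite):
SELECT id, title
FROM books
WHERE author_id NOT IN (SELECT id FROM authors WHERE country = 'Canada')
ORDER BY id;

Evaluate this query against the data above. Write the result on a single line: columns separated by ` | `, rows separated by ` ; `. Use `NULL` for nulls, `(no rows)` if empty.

Inner query: authors.id where country = 'Canada'.
Outer: keep books rows whose author_id is not in that set.
Inner query → {1, 2, 3}

2 | Exhalation ; 23 | Exhalation ; 25 | Shogun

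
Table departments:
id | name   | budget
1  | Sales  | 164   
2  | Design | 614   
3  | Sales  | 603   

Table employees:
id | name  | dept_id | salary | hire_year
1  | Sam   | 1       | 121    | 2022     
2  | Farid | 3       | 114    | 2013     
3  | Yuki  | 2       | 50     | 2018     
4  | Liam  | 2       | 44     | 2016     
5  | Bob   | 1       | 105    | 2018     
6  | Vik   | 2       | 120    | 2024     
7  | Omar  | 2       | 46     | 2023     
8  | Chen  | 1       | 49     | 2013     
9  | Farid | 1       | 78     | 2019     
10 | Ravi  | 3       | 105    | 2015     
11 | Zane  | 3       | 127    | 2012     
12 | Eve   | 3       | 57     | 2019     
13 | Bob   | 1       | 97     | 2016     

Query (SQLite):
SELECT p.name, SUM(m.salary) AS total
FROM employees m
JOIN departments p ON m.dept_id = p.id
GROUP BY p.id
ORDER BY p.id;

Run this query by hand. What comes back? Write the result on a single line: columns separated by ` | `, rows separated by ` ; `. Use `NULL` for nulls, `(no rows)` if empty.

Sales | 450 ; Design | 260 ; Sales | 403

Join each employees row to its departments via dept_id.
Group joined rows by departments.id; compute SUM(m.salary) per group.
  1: ids {1, 5, 8, 9, 13} → SUM(m.salary)=450
  2: ids {3, 4, 6, 7} → SUM(m.salary)=260
  3: ids {2, 10, 11, 12} → SUM(m.salary)=403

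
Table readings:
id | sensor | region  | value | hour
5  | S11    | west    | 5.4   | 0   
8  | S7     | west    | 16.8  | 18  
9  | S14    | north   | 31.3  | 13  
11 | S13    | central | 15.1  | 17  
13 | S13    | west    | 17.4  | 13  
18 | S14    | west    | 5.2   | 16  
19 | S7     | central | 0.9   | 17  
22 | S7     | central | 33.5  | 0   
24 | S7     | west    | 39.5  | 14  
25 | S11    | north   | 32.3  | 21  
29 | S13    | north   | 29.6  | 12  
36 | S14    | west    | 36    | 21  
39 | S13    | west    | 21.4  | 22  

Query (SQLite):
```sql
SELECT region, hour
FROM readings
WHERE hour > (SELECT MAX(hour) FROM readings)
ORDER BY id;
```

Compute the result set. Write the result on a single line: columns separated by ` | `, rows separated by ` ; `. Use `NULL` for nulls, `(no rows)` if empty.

(no rows)

Scalar subquery: MAX(hour) over all readings rows = 22.
Keep rows where hour > that value.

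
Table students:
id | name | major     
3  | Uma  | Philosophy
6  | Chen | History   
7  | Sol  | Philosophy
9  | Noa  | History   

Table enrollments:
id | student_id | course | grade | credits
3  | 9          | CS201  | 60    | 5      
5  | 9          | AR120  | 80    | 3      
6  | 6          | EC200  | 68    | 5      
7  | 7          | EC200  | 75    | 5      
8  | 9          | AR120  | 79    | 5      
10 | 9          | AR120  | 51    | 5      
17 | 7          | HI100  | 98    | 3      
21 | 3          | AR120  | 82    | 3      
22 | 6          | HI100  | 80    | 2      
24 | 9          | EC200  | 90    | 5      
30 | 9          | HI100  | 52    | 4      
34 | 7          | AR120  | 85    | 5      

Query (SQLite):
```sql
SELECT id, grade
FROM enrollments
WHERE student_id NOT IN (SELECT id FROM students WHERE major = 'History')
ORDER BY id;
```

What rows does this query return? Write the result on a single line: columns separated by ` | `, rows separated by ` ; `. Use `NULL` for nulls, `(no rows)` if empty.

7 | 75 ; 17 | 98 ; 21 | 82 ; 34 | 85

Inner query: students.id where major = 'History'.
Outer: keep enrollments rows whose student_id is not in that set.
Inner query → {6, 9}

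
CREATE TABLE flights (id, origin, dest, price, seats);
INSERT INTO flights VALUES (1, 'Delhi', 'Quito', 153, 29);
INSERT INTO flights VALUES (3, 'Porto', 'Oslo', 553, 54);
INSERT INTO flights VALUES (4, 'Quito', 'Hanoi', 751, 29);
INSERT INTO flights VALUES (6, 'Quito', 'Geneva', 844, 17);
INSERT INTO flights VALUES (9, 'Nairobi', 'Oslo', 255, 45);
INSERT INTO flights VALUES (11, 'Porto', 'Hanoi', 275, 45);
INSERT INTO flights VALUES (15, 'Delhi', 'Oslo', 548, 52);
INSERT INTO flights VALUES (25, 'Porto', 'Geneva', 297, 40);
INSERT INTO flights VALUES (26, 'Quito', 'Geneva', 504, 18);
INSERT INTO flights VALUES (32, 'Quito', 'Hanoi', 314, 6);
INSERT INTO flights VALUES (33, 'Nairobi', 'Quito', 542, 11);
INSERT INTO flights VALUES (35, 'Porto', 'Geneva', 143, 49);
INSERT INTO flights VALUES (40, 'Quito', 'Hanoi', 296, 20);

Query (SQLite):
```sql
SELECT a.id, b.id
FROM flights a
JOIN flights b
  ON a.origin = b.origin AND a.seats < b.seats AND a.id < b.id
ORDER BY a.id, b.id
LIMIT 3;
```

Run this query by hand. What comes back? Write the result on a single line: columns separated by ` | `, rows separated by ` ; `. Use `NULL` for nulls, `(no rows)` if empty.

Pairs (a,b) with same origin, a.seats < b.seats, a.id < b.id.
origin groups: Delhi:{1,15} Nairobi:{9,33} Porto:{3,11,25,35} Quito:{4,6,26,32,40}
Ordered by (a.id, b.id); first 3.

1 | 15 ; 6 | 26 ; 6 | 40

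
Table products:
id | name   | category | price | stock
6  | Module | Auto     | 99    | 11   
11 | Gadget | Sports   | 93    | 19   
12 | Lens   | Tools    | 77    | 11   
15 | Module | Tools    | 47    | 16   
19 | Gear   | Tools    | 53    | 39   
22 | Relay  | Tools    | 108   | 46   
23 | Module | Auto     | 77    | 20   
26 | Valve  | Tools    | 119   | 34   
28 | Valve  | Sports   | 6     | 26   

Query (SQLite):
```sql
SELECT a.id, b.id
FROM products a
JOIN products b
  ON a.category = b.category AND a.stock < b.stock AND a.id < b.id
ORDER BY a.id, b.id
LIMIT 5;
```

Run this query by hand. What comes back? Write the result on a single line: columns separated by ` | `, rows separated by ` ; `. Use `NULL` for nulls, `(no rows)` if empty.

Pairs (a,b) with same category, a.stock < b.stock, a.id < b.id.
category groups: Auto:{6,23} Sports:{11,28} Tools:{12,15,19,22,26}
Ordered by (a.id, b.id); first 5.

6 | 23 ; 11 | 28 ; 12 | 15 ; 12 | 19 ; 12 | 22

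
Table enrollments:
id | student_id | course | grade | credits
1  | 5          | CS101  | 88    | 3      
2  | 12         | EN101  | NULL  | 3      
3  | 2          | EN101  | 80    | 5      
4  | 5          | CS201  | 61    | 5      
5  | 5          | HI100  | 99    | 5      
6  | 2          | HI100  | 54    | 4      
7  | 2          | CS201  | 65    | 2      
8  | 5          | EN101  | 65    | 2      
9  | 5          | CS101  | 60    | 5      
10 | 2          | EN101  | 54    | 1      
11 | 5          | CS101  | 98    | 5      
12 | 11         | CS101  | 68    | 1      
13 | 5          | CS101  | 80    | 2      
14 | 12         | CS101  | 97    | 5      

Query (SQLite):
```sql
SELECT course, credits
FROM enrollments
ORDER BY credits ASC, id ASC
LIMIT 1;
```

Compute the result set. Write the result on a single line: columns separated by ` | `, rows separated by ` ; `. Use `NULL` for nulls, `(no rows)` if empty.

Sort by credits asc, tiebreak id asc: (1, id=10), (1, id=12), (2, id=7), (2, id=8) …. Take first 1.

EN101 | 1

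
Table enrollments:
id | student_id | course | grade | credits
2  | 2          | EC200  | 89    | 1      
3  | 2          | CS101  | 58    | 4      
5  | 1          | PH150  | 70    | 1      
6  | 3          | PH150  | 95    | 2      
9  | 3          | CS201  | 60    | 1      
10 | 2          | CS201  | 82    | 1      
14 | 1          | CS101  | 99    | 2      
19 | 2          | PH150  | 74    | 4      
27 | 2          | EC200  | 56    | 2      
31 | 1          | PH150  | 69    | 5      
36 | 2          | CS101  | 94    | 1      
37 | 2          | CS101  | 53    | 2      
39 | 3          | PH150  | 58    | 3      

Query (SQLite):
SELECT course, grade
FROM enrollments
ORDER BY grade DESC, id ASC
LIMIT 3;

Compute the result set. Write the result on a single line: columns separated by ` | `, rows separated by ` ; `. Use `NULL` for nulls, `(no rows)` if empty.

CS101 | 99 ; PH150 | 95 ; CS101 | 94

Sort by grade desc, tiebreak id asc: (99, id=14), (95, id=6), (94, id=36), (89, id=2), (82, id=10), (74, id=19) …. Take first 3.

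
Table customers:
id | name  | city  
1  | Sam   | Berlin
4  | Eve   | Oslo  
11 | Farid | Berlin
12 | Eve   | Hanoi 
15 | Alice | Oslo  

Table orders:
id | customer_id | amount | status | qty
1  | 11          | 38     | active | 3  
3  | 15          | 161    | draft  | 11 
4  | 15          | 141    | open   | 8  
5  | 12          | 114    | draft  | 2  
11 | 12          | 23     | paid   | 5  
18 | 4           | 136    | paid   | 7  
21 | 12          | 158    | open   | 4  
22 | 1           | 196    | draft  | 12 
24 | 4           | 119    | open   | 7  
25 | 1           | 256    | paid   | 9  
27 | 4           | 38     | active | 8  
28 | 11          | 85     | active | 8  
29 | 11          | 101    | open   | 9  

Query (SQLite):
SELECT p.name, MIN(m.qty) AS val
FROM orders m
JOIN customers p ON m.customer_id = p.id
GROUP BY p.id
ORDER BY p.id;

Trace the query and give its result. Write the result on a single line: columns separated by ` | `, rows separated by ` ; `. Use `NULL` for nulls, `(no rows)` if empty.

Join each orders row to its customers via customer_id.
Group joined rows by customers.id; compute MIN(m.qty) per group.
  1: ids {22, 25} → MIN(m.qty)=9
  4: ids {18, 24, 27} → MIN(m.qty)=7
  11: ids {1, 28, 29} → MIN(m.qty)=3
  12: ids {5, 11, 21} → MIN(m.qty)=2
  15: ids {3, 4} → MIN(m.qty)=8

Sam | 9 ; Eve | 7 ; Farid | 3 ; Eve | 2 ; Alice | 8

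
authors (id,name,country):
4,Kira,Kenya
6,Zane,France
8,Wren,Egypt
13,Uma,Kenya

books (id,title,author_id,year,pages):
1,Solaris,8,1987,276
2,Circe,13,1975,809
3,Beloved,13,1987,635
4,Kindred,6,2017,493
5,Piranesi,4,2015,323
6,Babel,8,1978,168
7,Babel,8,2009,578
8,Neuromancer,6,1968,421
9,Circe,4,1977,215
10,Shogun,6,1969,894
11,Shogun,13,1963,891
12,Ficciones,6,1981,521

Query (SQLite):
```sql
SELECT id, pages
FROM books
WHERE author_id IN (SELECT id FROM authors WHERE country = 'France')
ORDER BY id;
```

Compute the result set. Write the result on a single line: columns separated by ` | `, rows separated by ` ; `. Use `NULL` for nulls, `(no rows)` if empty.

Inner query: authors.id where country = 'France'.
Outer: keep books rows whose author_id is in that set.
Inner query → {6}

4 | 493 ; 8 | 421 ; 10 | 894 ; 12 | 521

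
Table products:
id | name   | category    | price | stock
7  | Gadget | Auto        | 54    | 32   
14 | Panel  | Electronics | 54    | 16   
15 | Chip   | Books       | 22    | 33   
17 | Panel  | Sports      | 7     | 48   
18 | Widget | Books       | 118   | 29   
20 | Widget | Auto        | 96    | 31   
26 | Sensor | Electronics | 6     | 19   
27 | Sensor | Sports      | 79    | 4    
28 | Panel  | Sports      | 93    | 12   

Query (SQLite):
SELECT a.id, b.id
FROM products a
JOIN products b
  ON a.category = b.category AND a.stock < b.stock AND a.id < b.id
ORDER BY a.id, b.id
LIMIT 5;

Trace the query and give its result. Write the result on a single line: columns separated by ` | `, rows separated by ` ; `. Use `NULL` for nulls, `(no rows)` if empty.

Pairs (a,b) with same category, a.stock < b.stock, a.id < b.id.
category groups: Auto:{7,20} Books:{15,18} Electronics:{14,26} Sports:{17,27,28}
Ordered by (a.id, b.id); first 5.

14 | 26 ; 27 | 28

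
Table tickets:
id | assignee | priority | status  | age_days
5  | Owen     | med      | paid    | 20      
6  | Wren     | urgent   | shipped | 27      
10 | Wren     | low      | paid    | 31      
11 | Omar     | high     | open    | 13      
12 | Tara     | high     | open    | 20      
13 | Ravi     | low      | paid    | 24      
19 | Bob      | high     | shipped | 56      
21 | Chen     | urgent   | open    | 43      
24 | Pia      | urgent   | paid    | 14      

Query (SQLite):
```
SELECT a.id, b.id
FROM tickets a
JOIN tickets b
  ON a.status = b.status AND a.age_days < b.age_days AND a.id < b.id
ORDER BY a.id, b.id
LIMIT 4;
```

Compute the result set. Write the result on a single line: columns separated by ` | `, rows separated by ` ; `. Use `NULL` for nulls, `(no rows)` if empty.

Pairs (a,b) with same status, a.age_days < b.age_days, a.id < b.id.
status groups: open:{11,12,21} paid:{5,10,13,24} shipped:{6,19}
Ordered by (a.id, b.id); first 4.

5 | 10 ; 5 | 13 ; 6 | 19 ; 11 | 12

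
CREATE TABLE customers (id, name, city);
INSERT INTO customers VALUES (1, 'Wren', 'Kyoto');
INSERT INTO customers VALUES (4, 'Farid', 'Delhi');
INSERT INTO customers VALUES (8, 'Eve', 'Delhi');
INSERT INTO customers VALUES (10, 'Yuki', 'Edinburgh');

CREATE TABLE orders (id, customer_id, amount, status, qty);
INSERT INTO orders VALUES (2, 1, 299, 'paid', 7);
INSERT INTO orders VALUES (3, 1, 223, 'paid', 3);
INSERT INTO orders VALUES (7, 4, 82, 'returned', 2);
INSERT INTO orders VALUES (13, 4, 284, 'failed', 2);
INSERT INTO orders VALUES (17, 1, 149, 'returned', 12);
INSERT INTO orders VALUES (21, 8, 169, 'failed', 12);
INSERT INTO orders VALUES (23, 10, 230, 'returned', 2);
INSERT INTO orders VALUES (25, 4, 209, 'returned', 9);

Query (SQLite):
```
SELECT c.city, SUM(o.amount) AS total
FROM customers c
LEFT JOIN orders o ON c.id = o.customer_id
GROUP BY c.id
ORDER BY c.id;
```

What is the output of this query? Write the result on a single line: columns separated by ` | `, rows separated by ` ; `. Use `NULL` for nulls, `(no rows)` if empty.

Kyoto | 671 ; Delhi | 575 ; Delhi | 169 ; Edinburgh | 230

LEFT JOIN keeps every customers row; unmatched ones get NULL for orders columns.
Group by customers.id and compute SUM(o.amount). SUM over an all-NULL group is NULL.
  1: ids {2, 3, 17} → SUM(o.amount)=671
  4: ids {7, 13, 25} → SUM(o.amount)=575
  8: ids {21} → SUM(o.amount)=169
  10: ids {23} → SUM(o.amount)=230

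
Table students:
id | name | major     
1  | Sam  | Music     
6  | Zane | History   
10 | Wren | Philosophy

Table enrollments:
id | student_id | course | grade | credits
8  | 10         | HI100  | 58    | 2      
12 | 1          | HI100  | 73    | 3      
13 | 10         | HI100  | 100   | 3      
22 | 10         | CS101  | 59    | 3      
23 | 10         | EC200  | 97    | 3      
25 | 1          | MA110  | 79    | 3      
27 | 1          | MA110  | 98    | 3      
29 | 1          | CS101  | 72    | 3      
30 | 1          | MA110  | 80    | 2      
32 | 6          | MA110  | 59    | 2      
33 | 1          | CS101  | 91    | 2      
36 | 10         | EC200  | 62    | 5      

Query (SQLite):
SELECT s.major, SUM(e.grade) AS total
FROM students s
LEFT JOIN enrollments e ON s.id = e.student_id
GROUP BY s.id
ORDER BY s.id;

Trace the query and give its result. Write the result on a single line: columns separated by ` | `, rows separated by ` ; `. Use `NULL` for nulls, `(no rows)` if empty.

LEFT JOIN keeps every students row; unmatched ones get NULL for enrollments columns.
Group by students.id and compute SUM(e.grade). SUM over an all-NULL group is NULL.
  1: ids {12, 25, 27, 29, 30, 33} → SUM(e.grade)=493
  6: ids {32} → SUM(e.grade)=59
  10: ids {8, 13, 22, 23, 36} → SUM(e.grade)=376

Music | 493 ; History | 59 ; Philosophy | 376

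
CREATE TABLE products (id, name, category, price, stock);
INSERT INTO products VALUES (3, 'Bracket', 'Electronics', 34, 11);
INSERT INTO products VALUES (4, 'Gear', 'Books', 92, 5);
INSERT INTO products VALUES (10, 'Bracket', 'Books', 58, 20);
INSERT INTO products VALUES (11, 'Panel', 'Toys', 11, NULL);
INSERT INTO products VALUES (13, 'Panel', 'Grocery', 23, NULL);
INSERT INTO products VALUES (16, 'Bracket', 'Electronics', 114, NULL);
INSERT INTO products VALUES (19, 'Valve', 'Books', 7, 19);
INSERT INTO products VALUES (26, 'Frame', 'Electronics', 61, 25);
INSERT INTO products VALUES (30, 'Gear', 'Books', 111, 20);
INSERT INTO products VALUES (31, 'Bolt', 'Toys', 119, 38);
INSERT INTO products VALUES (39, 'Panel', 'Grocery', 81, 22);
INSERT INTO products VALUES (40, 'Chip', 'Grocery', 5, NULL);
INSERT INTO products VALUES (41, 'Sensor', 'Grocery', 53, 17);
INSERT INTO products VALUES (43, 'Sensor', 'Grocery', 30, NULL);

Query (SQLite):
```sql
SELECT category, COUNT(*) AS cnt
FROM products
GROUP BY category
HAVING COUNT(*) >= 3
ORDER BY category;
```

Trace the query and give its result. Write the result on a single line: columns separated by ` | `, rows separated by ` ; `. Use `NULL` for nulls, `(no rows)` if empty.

Partition products by category; compute COUNT(*) within each group.
HAVING: keep groups with count ≥ 3.
  Books: ids {4, 10, 19, 30} → COUNT(*)=4
  Electronics: ids {3, 16, 26} → COUNT(*)=3
  Grocery: ids {13, 39, 40, 41, 43} → COUNT(*)=5
  Toys: ids {11, 31} → COUNT(*)=2

Books | 4 ; Electronics | 3 ; Grocery | 5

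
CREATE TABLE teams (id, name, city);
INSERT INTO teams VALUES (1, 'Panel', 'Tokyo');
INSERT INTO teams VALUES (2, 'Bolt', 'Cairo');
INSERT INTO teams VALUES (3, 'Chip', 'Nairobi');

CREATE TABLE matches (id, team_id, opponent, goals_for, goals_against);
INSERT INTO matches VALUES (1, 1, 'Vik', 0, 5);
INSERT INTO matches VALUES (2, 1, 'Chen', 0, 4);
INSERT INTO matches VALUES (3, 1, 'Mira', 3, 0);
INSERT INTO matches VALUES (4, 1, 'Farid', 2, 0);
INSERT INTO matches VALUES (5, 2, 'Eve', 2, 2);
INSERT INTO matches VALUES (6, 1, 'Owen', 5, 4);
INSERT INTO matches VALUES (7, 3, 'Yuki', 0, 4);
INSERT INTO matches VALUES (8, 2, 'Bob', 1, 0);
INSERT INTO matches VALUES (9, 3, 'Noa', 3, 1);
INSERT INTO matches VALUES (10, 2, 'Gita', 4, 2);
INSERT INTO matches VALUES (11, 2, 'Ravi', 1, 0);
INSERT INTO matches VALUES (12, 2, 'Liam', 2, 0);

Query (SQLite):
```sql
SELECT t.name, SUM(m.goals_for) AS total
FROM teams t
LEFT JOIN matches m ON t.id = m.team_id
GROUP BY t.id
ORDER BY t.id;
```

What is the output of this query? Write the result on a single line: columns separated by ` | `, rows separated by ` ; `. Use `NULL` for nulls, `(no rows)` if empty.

Panel | 10 ; Bolt | 10 ; Chip | 3

LEFT JOIN keeps every teams row; unmatched ones get NULL for matches columns.
Group by teams.id and compute SUM(m.goals_for). SUM over an all-NULL group is NULL.
  1: ids {1, 2, 3, 4, 6} → SUM(m.goals_for)=10
  2: ids {5, 8, 10, 11, 12} → SUM(m.goals_for)=10
  3: ids {7, 9} → SUM(m.goals_for)=3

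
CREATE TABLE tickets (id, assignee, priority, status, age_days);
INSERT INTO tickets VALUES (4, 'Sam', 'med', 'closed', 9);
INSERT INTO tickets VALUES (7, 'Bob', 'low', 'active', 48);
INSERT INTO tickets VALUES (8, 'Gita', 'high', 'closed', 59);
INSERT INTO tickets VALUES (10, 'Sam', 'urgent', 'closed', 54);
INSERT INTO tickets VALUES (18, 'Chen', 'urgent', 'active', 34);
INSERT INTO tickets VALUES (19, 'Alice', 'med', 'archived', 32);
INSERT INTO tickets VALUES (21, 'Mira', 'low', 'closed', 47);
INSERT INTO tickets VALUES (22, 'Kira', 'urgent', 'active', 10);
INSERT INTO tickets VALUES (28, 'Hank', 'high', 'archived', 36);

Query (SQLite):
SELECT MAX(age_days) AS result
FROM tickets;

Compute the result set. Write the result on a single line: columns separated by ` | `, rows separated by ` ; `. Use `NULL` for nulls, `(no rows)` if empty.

59

All age_days values: [9, 48, 59, 54, 34, 32, 47, 10, 36].
MAX of non-NULL values = 59.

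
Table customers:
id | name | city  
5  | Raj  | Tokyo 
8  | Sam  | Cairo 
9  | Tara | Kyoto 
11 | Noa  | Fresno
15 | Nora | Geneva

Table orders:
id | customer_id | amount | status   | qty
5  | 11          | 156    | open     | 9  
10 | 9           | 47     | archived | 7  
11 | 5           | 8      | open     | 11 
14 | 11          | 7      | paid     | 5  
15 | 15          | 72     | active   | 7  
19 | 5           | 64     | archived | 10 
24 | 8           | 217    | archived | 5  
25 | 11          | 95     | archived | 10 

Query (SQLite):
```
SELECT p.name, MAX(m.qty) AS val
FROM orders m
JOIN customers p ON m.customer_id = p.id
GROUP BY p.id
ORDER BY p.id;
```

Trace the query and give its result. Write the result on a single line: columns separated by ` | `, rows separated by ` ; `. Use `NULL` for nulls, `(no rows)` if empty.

Join each orders row to its customers via customer_id.
Group joined rows by customers.id; compute MAX(m.qty) per group.
  5: ids {11, 19} → MAX(m.qty)=11
  8: ids {24} → MAX(m.qty)=5
  9: ids {10} → MAX(m.qty)=7
  11: ids {5, 14, 25} → MAX(m.qty)=10
  15: ids {15} → MAX(m.qty)=7

Raj | 11 ; Sam | 5 ; Tara | 7 ; Noa | 10 ; Nora | 7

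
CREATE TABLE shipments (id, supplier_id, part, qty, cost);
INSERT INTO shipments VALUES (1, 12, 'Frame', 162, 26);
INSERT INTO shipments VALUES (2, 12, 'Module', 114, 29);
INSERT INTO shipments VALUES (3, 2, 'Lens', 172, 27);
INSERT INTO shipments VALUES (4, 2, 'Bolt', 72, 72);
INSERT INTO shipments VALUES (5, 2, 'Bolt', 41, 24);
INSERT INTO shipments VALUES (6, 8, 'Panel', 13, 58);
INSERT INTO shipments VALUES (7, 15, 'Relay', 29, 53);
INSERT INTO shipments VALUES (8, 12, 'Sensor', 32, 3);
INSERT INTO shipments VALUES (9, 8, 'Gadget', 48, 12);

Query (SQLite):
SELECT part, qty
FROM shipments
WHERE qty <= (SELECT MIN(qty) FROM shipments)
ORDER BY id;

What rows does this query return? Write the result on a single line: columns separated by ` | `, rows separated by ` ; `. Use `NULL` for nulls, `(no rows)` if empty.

Scalar subquery: MIN(qty) over all shipments rows = 13.
Keep rows where qty <= that value.

Panel | 13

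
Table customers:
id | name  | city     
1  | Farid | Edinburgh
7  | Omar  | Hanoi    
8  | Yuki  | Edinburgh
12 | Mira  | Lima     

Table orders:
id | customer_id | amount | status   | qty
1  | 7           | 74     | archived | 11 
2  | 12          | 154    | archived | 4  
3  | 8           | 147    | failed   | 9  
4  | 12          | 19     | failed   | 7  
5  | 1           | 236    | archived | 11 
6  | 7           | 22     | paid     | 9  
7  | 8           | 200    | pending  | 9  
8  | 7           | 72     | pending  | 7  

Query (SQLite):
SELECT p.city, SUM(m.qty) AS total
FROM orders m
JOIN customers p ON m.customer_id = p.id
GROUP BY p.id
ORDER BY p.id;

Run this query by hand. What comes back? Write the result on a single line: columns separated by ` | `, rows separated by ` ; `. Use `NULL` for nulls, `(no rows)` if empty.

Edinburgh | 11 ; Hanoi | 27 ; Edinburgh | 18 ; Lima | 11

Join each orders row to its customers via customer_id.
Group joined rows by customers.id; compute SUM(m.qty) per group.
  1: ids {5} → SUM(m.qty)=11
  7: ids {1, 6, 8} → SUM(m.qty)=27
  8: ids {3, 7} → SUM(m.qty)=18
  12: ids {2, 4} → SUM(m.qty)=11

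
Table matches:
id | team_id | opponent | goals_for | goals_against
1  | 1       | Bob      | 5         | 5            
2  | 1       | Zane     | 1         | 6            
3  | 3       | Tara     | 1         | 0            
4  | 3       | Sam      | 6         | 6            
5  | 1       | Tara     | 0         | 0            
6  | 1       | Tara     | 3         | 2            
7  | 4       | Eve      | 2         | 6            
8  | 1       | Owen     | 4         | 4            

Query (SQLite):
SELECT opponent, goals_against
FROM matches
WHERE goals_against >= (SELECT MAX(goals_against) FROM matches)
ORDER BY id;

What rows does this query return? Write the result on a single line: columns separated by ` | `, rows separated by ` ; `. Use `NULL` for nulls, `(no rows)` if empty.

Scalar subquery: MAX(goals_against) over all matches rows = 6.
Keep rows where goals_against >= that value.

Zane | 6 ; Sam | 6 ; Eve | 6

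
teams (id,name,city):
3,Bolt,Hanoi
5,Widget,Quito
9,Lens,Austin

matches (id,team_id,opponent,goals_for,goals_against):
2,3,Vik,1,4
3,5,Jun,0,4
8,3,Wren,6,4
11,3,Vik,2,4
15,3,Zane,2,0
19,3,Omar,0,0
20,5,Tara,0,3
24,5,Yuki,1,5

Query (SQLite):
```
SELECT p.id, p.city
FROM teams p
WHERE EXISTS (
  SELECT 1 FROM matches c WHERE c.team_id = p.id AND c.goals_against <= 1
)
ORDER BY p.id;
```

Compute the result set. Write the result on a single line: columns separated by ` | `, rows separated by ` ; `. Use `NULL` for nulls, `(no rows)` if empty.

For each teams row, check whether any matches with matching team_id has goals_against <= 1.
Keep rows where that is true.

3 | Hanoi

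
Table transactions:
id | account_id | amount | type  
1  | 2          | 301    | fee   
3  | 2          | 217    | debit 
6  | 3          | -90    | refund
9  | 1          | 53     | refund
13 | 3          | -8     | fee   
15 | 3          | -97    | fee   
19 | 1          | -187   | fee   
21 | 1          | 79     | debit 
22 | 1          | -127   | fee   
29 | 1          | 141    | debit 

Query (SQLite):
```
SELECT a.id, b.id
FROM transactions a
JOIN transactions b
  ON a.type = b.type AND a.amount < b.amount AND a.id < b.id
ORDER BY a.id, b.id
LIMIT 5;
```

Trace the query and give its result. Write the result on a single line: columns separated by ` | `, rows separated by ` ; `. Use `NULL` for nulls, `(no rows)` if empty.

6 | 9 ; 19 | 22 ; 21 | 29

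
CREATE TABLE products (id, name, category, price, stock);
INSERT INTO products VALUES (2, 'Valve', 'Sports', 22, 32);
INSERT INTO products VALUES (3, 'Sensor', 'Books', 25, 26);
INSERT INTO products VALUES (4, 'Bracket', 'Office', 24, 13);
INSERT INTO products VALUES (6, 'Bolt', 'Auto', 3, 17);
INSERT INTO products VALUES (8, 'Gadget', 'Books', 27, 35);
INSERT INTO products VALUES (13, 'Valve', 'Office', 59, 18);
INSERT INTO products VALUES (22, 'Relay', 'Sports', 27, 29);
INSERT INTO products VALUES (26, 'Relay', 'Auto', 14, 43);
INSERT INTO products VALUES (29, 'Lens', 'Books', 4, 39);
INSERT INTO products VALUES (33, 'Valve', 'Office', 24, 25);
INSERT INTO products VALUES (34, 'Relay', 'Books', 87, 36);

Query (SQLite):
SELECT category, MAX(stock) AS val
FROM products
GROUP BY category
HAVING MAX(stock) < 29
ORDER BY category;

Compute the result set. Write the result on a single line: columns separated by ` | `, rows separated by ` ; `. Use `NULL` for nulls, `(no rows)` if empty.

Office | 25

Partition products by category; compute MAX(stock) within each group.
HAVING: keep groups where MAX(stock) < 29.
  Auto: ids {6, 26} → MAX(stock)=43
  Books: ids {3, 8, 29, 34} → MAX(stock)=39
  Office: ids {4, 13, 33} → MAX(stock)=25
  Sports: ids {2, 22} → MAX(stock)=32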